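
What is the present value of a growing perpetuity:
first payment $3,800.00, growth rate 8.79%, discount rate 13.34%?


Formula: PV = C / (r - g)
Spread: r - g = 0.1334 - 0.0879 = 0.0455
Substituting: PV = $3,800.00 / 0.0455
PV = $83,516.48

$83,516.48


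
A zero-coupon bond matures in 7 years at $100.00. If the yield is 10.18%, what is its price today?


Formula: Price = FV / (1 + r)^n
Substituting: Price = $100.00 / (1 + 0.1018)^7
Discount factor: (1.1018)^7 = 1.971149
Price = $100.00 / 1.971149 = $50.73

$50.73


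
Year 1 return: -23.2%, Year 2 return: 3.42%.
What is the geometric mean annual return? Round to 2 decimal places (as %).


Formula: Geometric mean = ((1+r1)*(1+r2))^(1/2) - 1
Product: (1 + -0.232) * (1 + 0.0342) = 0.768 * 1.0342 = 0.794266
Square root: 0.794266^0.5 = 0.891216
Geometric mean = 0.891216 - 1 = -0.108784
As percentage: -10.88%

-10.88%


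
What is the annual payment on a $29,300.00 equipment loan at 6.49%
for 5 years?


Formula: PMT = PV * r / (1 - (1+r)^(-n))
Denominator: 1 - (1 + 0.0649)^(-5) = 0.269776
Numerator: $29,300.00 * 0.0649 = 1901.57
PMT = 1901.57 / 0.269776 = $7,048.69

$7,048.69


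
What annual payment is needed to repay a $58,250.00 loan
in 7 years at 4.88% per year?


Formula: PMT = PV * r / (1 - (1+r)^(-n))
Denominator: 1 - (1 + 0.0488)^(-7) = 0.283607
Numerator: $58,250.00 * 0.0488 = 2842.6
PMT = 2842.6 / 0.283607 = $10,023.02

$10,023.02


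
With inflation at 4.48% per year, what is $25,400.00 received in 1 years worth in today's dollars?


Formula: Real value = nominal / (1 + inflation)^years
Price level: (1 + 0.0448)^1 = 1.0448
Real value = $25,400.00 / 1.0448 = $24,310.87

$24,310.87


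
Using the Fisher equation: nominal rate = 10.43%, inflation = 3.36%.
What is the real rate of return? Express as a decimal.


Formula: (1 + r_real) = (1 + r_nom) / (1 + inflation)
Substituting: (1 + r_real) = 1.1043 / 1.0336
(1 + r_real) = 1.068402
r_real = 1.068402 - 1 = 0.068402

0.068402


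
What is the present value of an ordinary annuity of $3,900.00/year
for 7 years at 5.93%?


Formula: PV = PMT * (1 - (1+r)^(-n)) / r
Discount factor: (1 + 0.0593)^(-7) = 0.66814
Bracket: 1 - 0.66814 = 0.33186
PV = $3,900.00 * 0.33186 / 0.0593 = $21,825.56

$21,825.56


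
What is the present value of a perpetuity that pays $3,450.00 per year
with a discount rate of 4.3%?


Formula: PV = C / r
Substituting: PV = $3,450.00 / 0.043
PV = $80,232.56

$80,232.56


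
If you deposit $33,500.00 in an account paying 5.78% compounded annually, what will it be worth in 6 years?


Formula: FV = P * (1 + r)^n
Substituting: FV = $33,500.00 * (1 + 0.0578)^6
Growth factor: (1.0578)^6 = 1.400946
FV = $33,500.00 * 1.400946 = $46,931.69

$46,931.69


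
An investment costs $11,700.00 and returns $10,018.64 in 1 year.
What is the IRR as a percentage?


Formula: IRR = C1/C0 - 1
Substituting: IRR = $10,018.64 / $11,700.00 - 1
Ratio: 0.856294 - 1 = -0.143706
IRR = -14.3706%

-14.3706%


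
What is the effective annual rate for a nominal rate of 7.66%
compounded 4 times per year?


Formula: EAR = (1 + r/m)^m - 1
Period rate: r/m = 0.0766 / 4 = 0.01915
Compounding: (1 + 0.01915)^4 = 1.078829
EAR = 1.078829 - 1 = 0.078829

0.078829


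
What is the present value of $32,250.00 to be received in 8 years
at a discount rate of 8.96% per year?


Formula: PV = FV / (1 + r)^n
Substituting: PV = $32,250.00 / (1 + 0.0896)^8
Discount factor: (1.0896)^8 = 1.98672
PV = $32,250.00 / 1.98672 = $16,232.78

$16,232.78


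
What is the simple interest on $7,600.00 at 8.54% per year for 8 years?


Formula: I = P * r * t
Substituting: I = $7,600.00 * 0.0854 * 8
Step: I = $7,600.00 * 0.6832
I = $5,192.32

$5,192.32


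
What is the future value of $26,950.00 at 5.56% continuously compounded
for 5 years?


Formula: FV = P * e^(r*t)
Exponent: r*t = 0.0556 * 5 = 0.278
e^(0.278) = 1.320486
FV = $26,950.00 * 1.320486 = $35,587.10

$35,587.10


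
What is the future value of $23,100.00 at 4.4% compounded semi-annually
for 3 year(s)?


Formula: FV = P * (1 + r/m)^(m*t)
Period rate: r/m = 0.044 / 2 = 0.022
Total periods: m*t = 2 * 3 = 6
Growth factor: (1 + 0.022)^6 = 1.139477
FV = $23,100.00 * 1.139477 = $26,321.91

$26,321.91


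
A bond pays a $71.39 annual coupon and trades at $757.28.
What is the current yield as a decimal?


Formula: Current yield = annual coupon / price
Substituting: CY = $71.39 / $757.28
CY = 0.094272

0.094272


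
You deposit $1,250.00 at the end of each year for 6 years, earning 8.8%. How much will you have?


Formula: FV = PMT * ((1+r)^n - 1) / r
Growth factor: (1 + 0.088)^6 = 1.658721
Numerator: 1.658721 - 1 = 0.658721
FV = $1,250.00 * 0.658721 / 0.088 = $9,356.83

$9,356.83


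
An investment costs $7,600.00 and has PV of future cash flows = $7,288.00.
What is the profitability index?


Formula: PI = PV(cash flows) / initial investment
Substituting: PI = $7,288.00 / $7,600.00
PI = 0.9589

0.9589


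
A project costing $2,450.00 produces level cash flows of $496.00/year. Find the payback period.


Formula: Payback = investment / annual cash flow
Substituting: Payback = $2,450.00 / $496.00
Payback = 4.9395 years

4.9395 years


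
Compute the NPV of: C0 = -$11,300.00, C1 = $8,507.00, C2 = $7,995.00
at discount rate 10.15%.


Formula: NPV = C0 + C1/(1+r) + C2/(1+r)^2
Discount C1: $8,507.00 / (1 + 0.1015) = $7,723.10
Discount C2: $7,995.00 / (1 + 0.1015)^2 = $6,589.45
NPV = -$11,300.00 + $7,723.10 + $6,589.45 = $3,012.56

$3,012.56


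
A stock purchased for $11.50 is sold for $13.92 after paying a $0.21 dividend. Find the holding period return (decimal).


Formula: HPR = (P1 - P0 + D) / P0
Gain: $13.92 - $11.50 + $0.21 = $2.63
HPR = $2.63 / $11.50 = 0.2287

0.2287


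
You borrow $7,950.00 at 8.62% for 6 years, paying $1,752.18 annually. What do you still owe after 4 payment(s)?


Formula: Balance = PV*(1+r)^k - PMT*((1+r)^k - 1)/r
Growth: (1 + 0.0862)^4 = 1.392
Accumulated factor: ((1+r)^k - 1)/r = 4.547562
Balance = $7,950.00 * 1.392 - $1,752.18 * 4.547562
Balance = $3,098.25

$3,098.25


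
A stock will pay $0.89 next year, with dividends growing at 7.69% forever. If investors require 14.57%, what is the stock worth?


Formula: P = D1 / (r - g)
Spread: r - g = 0.1457 - 0.0769 = 0.0688
Substituting: P = $0.89 / 0.0688
P = $12.94

$12.94


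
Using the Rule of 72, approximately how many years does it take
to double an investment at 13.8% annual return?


Formula: Years ≈ 72 / r
Substituting: Years ≈ 72 / 13.8
Years ≈ 5.2

5.2 years


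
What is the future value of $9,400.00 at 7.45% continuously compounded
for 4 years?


Formula: FV = P * e^(r*t)
Exponent: r*t = 0.0745 * 4 = 0.298
e^(0.298) = 1.347162
FV = $9,400.00 * 1.347162 = $12,663.32

$12,663.32


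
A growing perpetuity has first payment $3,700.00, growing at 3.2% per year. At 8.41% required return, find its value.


Formula: PV = C / (r - g)
Spread: r - g = 0.0841 - 0.032 = 0.0521
Substituting: PV = $3,700.00 / 0.0521
PV = $71,017.27

$71,017.27


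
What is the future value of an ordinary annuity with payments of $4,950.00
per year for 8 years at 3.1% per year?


Formula: FV = PMT * ((1+r)^n - 1) / r
Growth factor: (1 + 0.031)^8 = 1.276643
Numerator: 1.276643 - 1 = 0.276643
FV = $4,950.00 * 0.276643 / 0.031 = $44,173.57

$44,173.57


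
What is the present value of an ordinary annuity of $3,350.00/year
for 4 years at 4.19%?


Formula: PV = PMT * (1 - (1+r)^(-n)) / r
Discount factor: (1 + 0.0419)^(-4) = 0.848586
Bracket: 1 - 0.848586 = 0.151414
PV = $3,350.00 * 0.151414 / 0.0419 = $12,105.89

$12,105.89


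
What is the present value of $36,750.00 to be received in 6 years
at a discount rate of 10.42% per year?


Formula: PV = FV / (1 + r)^n
Substituting: PV = $36,750.00 / (1 + 0.1042)^6
Discount factor: (1.1042)^6 = 1.812535
PV = $36,750.00 / 1.812535 = $20,275.47

$20,275.47


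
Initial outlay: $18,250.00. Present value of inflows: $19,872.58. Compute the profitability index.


Formula: PI = PV(cash flows) / initial investment
Substituting: PI = $19,872.58 / $18,250.00
PI = 1.0889

1.0889


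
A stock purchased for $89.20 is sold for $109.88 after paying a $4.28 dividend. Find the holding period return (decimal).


Formula: HPR = (P1 - P0 + D) / P0
Gain: $109.88 - $89.20 + $4.28 = $24.96
HPR = $24.96 / $89.20 = 0.2798

0.2798


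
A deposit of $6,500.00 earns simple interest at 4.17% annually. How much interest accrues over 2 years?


Formula: I = P * r * t
Substituting: I = $6,500.00 * 0.0417 * 2
Step: I = $6,500.00 * 0.0834
I = $542.10

$542.10


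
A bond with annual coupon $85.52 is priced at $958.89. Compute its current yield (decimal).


Formula: Current yield = annual coupon / price
Substituting: CY = $85.52 / $958.89
CY = 0.089186

0.089186


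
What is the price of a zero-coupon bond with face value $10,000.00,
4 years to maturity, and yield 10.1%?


Formula: Price = FV / (1 + r)^n
Substituting: Price = $10,000.00 / (1 + 0.101)^4
Discount factor: (1.101)^4 = 1.469431
Price = $10,000.00 / 1.469431 = $6,805.35

$6,805.35


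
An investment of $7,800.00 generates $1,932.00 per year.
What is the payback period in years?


Formula: Payback = investment / annual cash flow
Substituting: Payback = $7,800.00 / $1,932.00
Payback = 4.0373 years

4.0373 years


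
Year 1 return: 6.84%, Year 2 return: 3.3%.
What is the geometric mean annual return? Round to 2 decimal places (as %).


Formula: Geometric mean = ((1+r1)*(1+r2))^(1/2) - 1
Product: (1 + 0.0684) * (1 + 0.033) = 1.0684 * 1.033 = 1.103657
Square root: 1.103657^0.5 = 1.050551
Geometric mean = 1.050551 - 1 = 0.050551
As percentage: 5.06%

5.06%


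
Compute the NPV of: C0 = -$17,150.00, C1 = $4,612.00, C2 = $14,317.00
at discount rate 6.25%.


Formula: NPV = C0 + C1/(1+r) + C2/(1+r)^2
Discount C1: $4,612.00 / (1 + 0.0625) = $4,340.71
Discount C2: $14,317.00 / (1 + 0.0625)^2 = $12,682.19
NPV = -$17,150.00 + $4,340.71 + $12,682.19 = -$127.11

-$127.11


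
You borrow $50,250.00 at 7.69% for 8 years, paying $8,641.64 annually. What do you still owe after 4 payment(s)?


Formula: Balance = PV*(1+r)^k - PMT*((1+r)^k - 1)/r
Growth: (1 + 0.0769)^4 = 1.344936
Accumulated factor: ((1+r)^k - 1)/r = 4.485509
Balance = $50,250.00 * 1.344936 - $8,641.64 * 4.485509
Balance = $28,820.86

$28,820.86


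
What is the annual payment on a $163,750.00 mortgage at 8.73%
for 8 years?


Formula: PMT = PV * r / (1 - (1+r)^(-n))
Denominator: 1 - (1 + 0.0873)^(-8) = 0.488077
Numerator: $163,750.00 * 0.0873 = 14295.375
PMT = 14295.375 / 0.488077 = $29,289.20

$29,289.20


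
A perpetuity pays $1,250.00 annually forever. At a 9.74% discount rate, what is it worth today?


Formula: PV = C / r
Substituting: PV = $1,250.00 / 0.0974
PV = $12,833.68

$12,833.68


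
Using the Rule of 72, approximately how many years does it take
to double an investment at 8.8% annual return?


Formula: Years ≈ 72 / r
Substituting: Years ≈ 72 / 8.8
Years ≈ 8.2

8.2 years


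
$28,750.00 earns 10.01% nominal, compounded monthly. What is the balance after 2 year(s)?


Formula: FV = P * (1 + r/m)^(m*t)
Period rate: r/m = 0.1001 / 12 = 0.008342
Total periods: m*t = 12 * 2 = 24
Growth factor: (1 + 0.008342)^24 = 1.220633
FV = $28,750.00 * 1.220633 = $35,093.20

$35,093.20


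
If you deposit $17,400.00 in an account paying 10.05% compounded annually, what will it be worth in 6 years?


Formula: FV = P * (1 + r)^n
Substituting: FV = $17,400.00 * (1 + 0.1005)^6
Growth factor: (1.1005)^6 = 1.776398
FV = $17,400.00 * 1.776398 = $30,909.33

$30,909.33


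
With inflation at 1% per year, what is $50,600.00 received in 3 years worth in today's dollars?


Formula: Real value = nominal / (1 + inflation)^years
Price level: (1 + 0.01)^3 = 1.030301
Real value = $50,600.00 / 1.030301 = $49,111.86

$49,111.86


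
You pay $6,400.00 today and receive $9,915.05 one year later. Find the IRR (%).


Formula: IRR = C1/C0 - 1
Substituting: IRR = $9,915.05 / $6,400.00 - 1
Ratio: 1.549227 - 1 = 0.549227
IRR = 54.9227%

54.9227%


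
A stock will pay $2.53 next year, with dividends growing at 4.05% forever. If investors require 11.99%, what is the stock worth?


Formula: P = D1 / (r - g)
Spread: r - g = 0.1199 - 0.0405 = 0.0794
Substituting: P = $2.53 / 0.0794
P = $31.86

$31.86


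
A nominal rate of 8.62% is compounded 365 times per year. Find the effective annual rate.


Formula: EAR = (1 + r/m)^m - 1
Period rate: r/m = 0.0862 / 365 = 0.000236
Compounding: (1 + 0.000236)^365 = 1.090013
EAR = 1.090013 - 1 = 0.090013

0.090013


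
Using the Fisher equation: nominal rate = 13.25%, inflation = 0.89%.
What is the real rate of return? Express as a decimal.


Formula: (1 + r_real) = (1 + r_nom) / (1 + inflation)
Substituting: (1 + r_real) = 1.1325 / 1.0089
(1 + r_real) = 1.12251
r_real = 1.12251 - 1 = 0.12251

0.12251


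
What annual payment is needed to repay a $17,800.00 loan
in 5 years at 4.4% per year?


Formula: PMT = PV * r / (1 - (1+r)^(-n))
Denominator: 1 - (1 + 0.044)^(-5) = 0.193698
Numerator: $17,800.00 * 0.044 = 783.2
PMT = 783.2 / 0.193698 = $4,043.40

$4,043.40


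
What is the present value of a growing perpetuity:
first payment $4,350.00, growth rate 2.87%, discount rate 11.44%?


Formula: PV = C / (r - g)
Spread: r - g = 0.1144 - 0.0287 = 0.0857
Substituting: PV = $4,350.00 / 0.0857
PV = $50,758.46

$50,758.46


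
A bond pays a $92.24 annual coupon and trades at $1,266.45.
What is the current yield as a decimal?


Formula: Current yield = annual coupon / price
Substituting: CY = $92.24 / $1,266.45
CY = 0.072834

0.072834


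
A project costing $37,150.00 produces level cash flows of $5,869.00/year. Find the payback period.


Formula: Payback = investment / annual cash flow
Substituting: Payback = $37,150.00 / $5,869.00
Payback = 6.3299 years

6.3299 years


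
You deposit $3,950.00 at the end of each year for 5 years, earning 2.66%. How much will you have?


Formula: FV = PMT * ((1+r)^n - 1) / r
Growth factor: (1 + 0.0266)^5 = 1.140266
Numerator: 1.140266 - 1 = 0.140266
FV = $3,950.00 * 0.140266 / 0.0266 = $20,829.02

$20,829.02


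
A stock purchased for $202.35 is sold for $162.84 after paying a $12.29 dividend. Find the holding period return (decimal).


Formula: HPR = (P1 - P0 + D) / P0
Gain: $162.84 - $202.35 + $12.29 = -$27.22
HPR = -$27.22 / $202.35 = -0.1345

-0.1345


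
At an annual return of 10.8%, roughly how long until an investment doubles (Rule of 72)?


Formula: Years ≈ 72 / r
Substituting: Years ≈ 72 / 10.8
Years ≈ 6.7

6.7 years


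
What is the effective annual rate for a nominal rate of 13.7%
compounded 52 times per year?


Formula: EAR = (1 + r/m)^m - 1
Period rate: r/m = 0.137 / 52 = 0.002635
Compounding: (1 + 0.002635)^52 = 1.146622
EAR = 1.146622 - 1 = 0.146622

0.146622


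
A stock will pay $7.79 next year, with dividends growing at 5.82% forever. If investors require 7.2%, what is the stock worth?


Formula: P = D1 / (r - g)
Spread: r - g = 0.072 - 0.0582 = 0.0138
Substituting: P = $7.79 / 0.0138
P = $564.49

$564.49


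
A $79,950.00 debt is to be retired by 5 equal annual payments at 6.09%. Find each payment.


Formula: PMT = PV * r / (1 - (1+r)^(-n))
Denominator: 1 - (1 + 0.0609)^(-5) = 0.255906
Numerator: $79,950.00 * 0.0609 = 4868.955
PMT = 4868.955 / 0.255906 = $19,026.34

$19,026.34


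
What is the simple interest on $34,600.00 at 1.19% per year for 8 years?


Formula: I = P * r * t
Substituting: I = $34,600.00 * 0.0119 * 8
Step: I = $34,600.00 * 0.0952
I = $3,293.92

$3,293.92


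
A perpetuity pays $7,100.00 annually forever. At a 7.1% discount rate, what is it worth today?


Formula: PV = C / r
Substituting: PV = $7,100.00 / 0.071
PV = $100,000.00

$100,000.00


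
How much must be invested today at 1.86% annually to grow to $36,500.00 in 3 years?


Formula: PV = FV / (1 + r)^n
Substituting: PV = $36,500.00 / (1 + 0.0186)^3
Discount factor: (1.0186)^3 = 1.056844
PV = $36,500.00 / 1.056844 = $34,536.78

$34,536.78


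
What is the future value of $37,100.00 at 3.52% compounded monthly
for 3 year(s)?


Formula: FV = P * (1 + r/m)^(m*t)
Period rate: r/m = 0.0352 / 12 = 0.002933
Total periods: m*t = 12 * 3 = 36
Growth factor: (1 + 0.002933)^36 = 1.111205
FV = $37,100.00 * 1.111205 = $41,225.72

$41,225.72


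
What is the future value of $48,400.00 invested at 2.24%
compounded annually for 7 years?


Formula: FV = P * (1 + r)^n
Substituting: FV = $48,400.00 * (1 + 0.0224)^7
Growth factor: (1.0224)^7 = 1.167739
FV = $48,400.00 * 1.167739 = $56,518.58

$56,518.58


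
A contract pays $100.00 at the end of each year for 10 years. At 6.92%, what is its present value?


Formula: PV = PMT * (1 - (1+r)^(-n)) / r
Discount factor: (1 + 0.0692)^(-10) = 0.512166
Bracket: 1 - 0.512166 = 0.487834
PV = $100.00 * 0.487834 / 0.0692 = $704.96

$704.96


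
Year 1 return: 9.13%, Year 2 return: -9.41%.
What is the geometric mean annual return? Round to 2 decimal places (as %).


Formula: Geometric mean = ((1+r1)*(1+r2))^(1/2) - 1
Product: (1 + 0.0913) * (1 + -0.0941) = 1.0913 * 0.9059 = 0.988609
Square root: 0.988609^0.5 = 0.994288
Geometric mean = 0.994288 - 1 = -0.005712
As percentage: -0.57%

-0.57%


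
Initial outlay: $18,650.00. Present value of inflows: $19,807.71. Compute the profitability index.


Formula: PI = PV(cash flows) / initial investment
Substituting: PI = $19,807.71 / $18,650.00
PI = 1.0621

1.0621


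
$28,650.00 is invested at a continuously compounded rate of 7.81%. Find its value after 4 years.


Formula: FV = P * e^(r*t)
Exponent: r*t = 0.0781 * 4 = 0.3124
e^(0.3124) = 1.366701
FV = $28,650.00 * 1.366701 = $39,155.99

$39,155.99


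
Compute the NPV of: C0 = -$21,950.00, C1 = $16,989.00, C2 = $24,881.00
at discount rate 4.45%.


Formula: NPV = C0 + C1/(1+r) + C2/(1+r)^2
Discount C1: $16,989.00 / (1 + 0.0445) = $16,265.20
Discount C2: $24,881.00 / (1 + 0.0445)^2 = $22,806.10
NPV = -$21,950.00 + $16,265.20 + $22,806.10 = $17,121.29

$17,121.29


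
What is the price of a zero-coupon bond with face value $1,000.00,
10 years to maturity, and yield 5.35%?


Formula: Price = FV / (1 + r)^n
Substituting: Price = $1,000.00 / (1 + 0.0535)^10
Discount factor: (1.0535)^10 = 1.684013
Price = $1,000.00 / 1.684013 = $593.82

$593.82


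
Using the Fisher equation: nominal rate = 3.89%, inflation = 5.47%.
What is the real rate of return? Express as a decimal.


Formula: (1 + r_real) = (1 + r_nom) / (1 + inflation)
Substituting: (1 + r_real) = 1.0389 / 1.0547
(1 + r_real) = 0.985019
r_real = 0.985019 - 1 = -0.014981

-0.014981


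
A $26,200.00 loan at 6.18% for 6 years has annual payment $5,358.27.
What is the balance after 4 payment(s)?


Formula: Balance = PV*(1+r)^k - PMT*((1+r)^k - 1)/r
Growth: (1 + 0.0618)^4 = 1.271074
Accumulated factor: ((1+r)^k - 1)/r = 4.386313
Balance = $26,200.00 * 1.271074 - $5,358.27 * 4.386313
Balance = $9,799.09

$9,799.09


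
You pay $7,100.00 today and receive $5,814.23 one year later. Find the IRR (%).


Formula: IRR = C1/C0 - 1
Substituting: IRR = $5,814.23 / $7,100.00 - 1
Ratio: 0.818906 - 1 = -0.181094
IRR = -18.1094%

-18.1094%


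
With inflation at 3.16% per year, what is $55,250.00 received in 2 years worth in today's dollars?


Formula: Real value = nominal / (1 + inflation)^years
Price level: (1 + 0.0316)^2 = 1.064199
Real value = $55,250.00 / 1.064199 = $51,917.00

$51,917.00


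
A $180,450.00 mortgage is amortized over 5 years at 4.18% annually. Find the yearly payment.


Formula: PMT = PV * r / (1 - (1+r)^(-n))
Denominator: 1 - (1 + 0.0418)^(-5) = 0.185149
Numerator: $180,450.00 * 0.0418 = 7542.81
PMT = 7542.81 / 0.185149 = $40,739.15

$40,739.15


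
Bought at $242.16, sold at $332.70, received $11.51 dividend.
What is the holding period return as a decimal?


Formula: HPR = (P1 - P0 + D) / P0
Gain: $332.70 - $242.16 + $11.51 = $102.05
HPR = $102.05 / $242.16 = 0.4214

0.4214


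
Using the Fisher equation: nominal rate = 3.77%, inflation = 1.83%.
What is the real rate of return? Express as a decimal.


Formula: (1 + r_real) = (1 + r_nom) / (1 + inflation)
Substituting: (1 + r_real) = 1.0377 / 1.0183
(1 + r_real) = 1.019051
r_real = 1.019051 - 1 = 0.019051

0.019051


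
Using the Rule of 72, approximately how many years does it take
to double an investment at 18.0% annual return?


Formula: Years ≈ 72 / r
Substituting: Years ≈ 72 / 18.0
Years ≈ 4.0

4.0 years


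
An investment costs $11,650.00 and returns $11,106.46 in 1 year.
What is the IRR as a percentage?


Formula: IRR = C1/C0 - 1
Substituting: IRR = $11,106.46 / $11,650.00 - 1
Ratio: 0.953344 - 1 = -0.046656
IRR = -4.6656%

-4.6656%


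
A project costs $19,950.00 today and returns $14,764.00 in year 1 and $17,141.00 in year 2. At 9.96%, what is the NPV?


Formula: NPV = C0 + C1/(1+r) + C2/(1+r)^2
Discount C1: $14,764.00 / (1 + 0.0996) = $13,426.70
Discount C2: $17,141.00 / (1 + 0.0996)^2 = $14,176.42
NPV = -$19,950.00 + $13,426.70 + $14,176.42 = $7,653.12

$7,653.12


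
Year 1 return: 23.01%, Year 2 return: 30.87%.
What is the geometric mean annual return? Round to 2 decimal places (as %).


Formula: Geometric mean = ((1+r1)*(1+r2))^(1/2) - 1
Product: (1 + 0.2301) * (1 + 0.3087) = 1.2301 * 1.3087 = 1.609832
Square root: 1.609832^0.5 = 1.268791
Geometric mean = 1.268791 - 1 = 0.268791
As percentage: 26.88%

26.88%


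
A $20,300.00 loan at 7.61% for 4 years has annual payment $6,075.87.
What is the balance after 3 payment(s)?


Formula: Balance = PV*(1+r)^k - PMT*((1+r)^k - 1)/r
Growth: (1 + 0.0761)^3 = 1.246114
Accumulated factor: ((1+r)^k - 1)/r = 3.234091
Balance = $20,300.00 * 1.246114 - $6,075.87 * 3.234091
Balance = $5,646.20

$5,646.20


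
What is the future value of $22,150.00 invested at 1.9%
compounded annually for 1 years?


Formula: FV = P * (1 + r)^n
Substituting: FV = $22,150.00 * (1 + 0.019)^1
Growth factor: (1.019)^1 = 1.019
FV = $22,150.00 * 1.019 = $22,570.85

$22,570.85


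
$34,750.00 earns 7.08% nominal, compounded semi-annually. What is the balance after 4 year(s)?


Formula: FV = P * (1 + r/m)^(m*t)
Period rate: r/m = 0.0708 / 2 = 0.0354
Total periods: m*t = 2 * 4 = 8
Growth factor: (1 + 0.0354)^8 = 1.320886
FV = $34,750.00 * 1.320886 = $45,900.78

$45,900.78


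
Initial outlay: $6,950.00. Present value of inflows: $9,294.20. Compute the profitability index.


Formula: PI = PV(cash flows) / initial investment
Substituting: PI = $9,294.20 / $6,950.00
PI = 1.3373

1.3373


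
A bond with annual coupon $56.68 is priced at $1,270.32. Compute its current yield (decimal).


Formula: Current yield = annual coupon / price
Substituting: CY = $56.68 / $1,270.32
CY = 0.044619

0.044619


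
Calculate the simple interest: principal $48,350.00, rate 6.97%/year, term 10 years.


Formula: I = P * r * t
Substituting: I = $48,350.00 * 0.0697 * 10
Step: I = $48,350.00 * 0.697
I = $33,699.95

$33,699.95


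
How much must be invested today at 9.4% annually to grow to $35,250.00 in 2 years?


Formula: PV = FV / (1 + r)^n
Substituting: PV = $35,250.00 / (1 + 0.094)^2
Discount factor: (1.094)^2 = 1.196836
PV = $35,250.00 / 1.196836 = $29,452.66

$29,452.66


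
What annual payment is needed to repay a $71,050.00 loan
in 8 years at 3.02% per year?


Formula: PMT = PV * r / (1 - (1+r)^(-n))
Denominator: 1 - (1 + 0.0302)^(-8) = 0.211816
Numerator: $71,050.00 * 0.0302 = 2145.71
PMT = 2145.71 / 0.211816 = $10,130.07

$10,130.07


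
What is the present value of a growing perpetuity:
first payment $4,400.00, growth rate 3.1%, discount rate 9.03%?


Formula: PV = C / (r - g)
Spread: r - g = 0.0903 - 0.031 = 0.0593
Substituting: PV = $4,400.00 / 0.0593
PV = $74,198.99

$74,198.99


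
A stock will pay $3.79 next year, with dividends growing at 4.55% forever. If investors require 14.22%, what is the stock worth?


Formula: P = D1 / (r - g)
Spread: r - g = 0.1422 - 0.0455 = 0.0967
Substituting: P = $3.79 / 0.0967
P = $39.19

$39.19


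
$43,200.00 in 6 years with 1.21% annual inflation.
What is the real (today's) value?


Formula: Real value = nominal / (1 + inflation)^years
Price level: (1 + 0.0121)^6 = 1.074832
Real value = $43,200.00 / 1.074832 = $40,192.33

$40,192.33


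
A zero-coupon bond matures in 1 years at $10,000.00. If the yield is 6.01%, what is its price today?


Formula: Price = FV / (1 + r)^n
Substituting: Price = $10,000.00 / (1 + 0.0601)^1
Discount factor: (1.0601)^1 = 1.0601
Price = $10,000.00 / 1.0601 = $9,433.07

$9,433.07


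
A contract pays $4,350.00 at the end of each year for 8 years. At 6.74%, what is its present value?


Formula: PV = PMT * (1 - (1+r)^(-n)) / r
Discount factor: (1 + 0.0674)^(-8) = 0.593448
Bracket: 1 - 0.593448 = 0.406552
PV = $4,350.00 * 0.406552 / 0.0674 = $26,238.91

$26,238.91


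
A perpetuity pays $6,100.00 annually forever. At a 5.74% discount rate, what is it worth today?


Formula: PV = C / r
Substituting: PV = $6,100.00 / 0.0574
PV = $106,271.78

$106,271.78


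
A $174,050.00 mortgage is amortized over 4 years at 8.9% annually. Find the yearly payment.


Formula: PMT = PV * r / (1 - (1+r)^(-n))
Denominator: 1 - (1 + 0.089)^(-4) = 0.288969
Numerator: $174,050.00 * 0.089 = 15490.45
PMT = 15490.45 / 0.288969 = $53,605.91

$53,605.91


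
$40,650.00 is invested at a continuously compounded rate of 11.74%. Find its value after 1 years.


Formula: FV = P * e^(r*t)
Exponent: r*t = 0.1174 * 1 = 0.1174
e^(0.1174) = 1.124569
FV = $40,650.00 * 1.124569 = $45,713.74

$45,713.74


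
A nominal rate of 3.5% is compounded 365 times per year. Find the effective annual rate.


Formula: EAR = (1 + r/m)^m - 1
Period rate: r/m = 0.035 / 365 = 9.6e-05
Compounding: (1 + 9.6e-05)^365 = 1.035618
EAR = 1.035618 - 1 = 0.035618

0.035618


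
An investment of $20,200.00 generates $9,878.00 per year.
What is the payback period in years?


Formula: Payback = investment / annual cash flow
Substituting: Payback = $20,200.00 / $9,878.00
Payback = 2.0449 years

2.0449 years


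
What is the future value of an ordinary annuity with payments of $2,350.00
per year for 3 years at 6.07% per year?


Formula: FV = PMT * ((1+r)^n - 1) / r
Growth factor: (1 + 0.0607)^3 = 1.193377
Numerator: 1.193377 - 1 = 0.193377
FV = $2,350.00 * 0.193377 / 0.0607 = $7,486.59

$7,486.59


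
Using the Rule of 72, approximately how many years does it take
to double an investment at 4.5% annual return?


Formula: Years ≈ 72 / r
Substituting: Years ≈ 72 / 4.5
Years ≈ 16.0

16.0 years


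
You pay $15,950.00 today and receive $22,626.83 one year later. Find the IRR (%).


Formula: IRR = C1/C0 - 1
Substituting: IRR = $22,626.83 / $15,950.00 - 1
Ratio: 1.41861 - 1 = 0.41861
IRR = 41.861%

41.861%


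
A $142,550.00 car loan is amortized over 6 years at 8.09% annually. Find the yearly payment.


Formula: PMT = PV * r / (1 - (1+r)^(-n))
Denominator: 1 - (1 + 0.0809)^(-6) = 0.372972
Numerator: $142,550.00 * 0.0809 = 11532.295
PMT = 11532.295 / 0.372972 = $30,920.00

$30,920.00


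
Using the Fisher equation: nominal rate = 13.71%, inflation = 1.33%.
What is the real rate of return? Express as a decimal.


Formula: (1 + r_real) = (1 + r_nom) / (1 + inflation)
Substituting: (1 + r_real) = 1.1371 / 1.0133
(1 + r_real) = 1.122175
r_real = 1.122175 - 1 = 0.122175

0.122175


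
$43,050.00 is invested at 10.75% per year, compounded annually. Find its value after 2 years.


Formula: FV = P * (1 + r)^n
Substituting: FV = $43,050.00 * (1 + 0.1075)^2
Growth factor: (1.1075)^2 = 1.226556
FV = $43,050.00 * 1.226556 = $52,803.25

$52,803.25


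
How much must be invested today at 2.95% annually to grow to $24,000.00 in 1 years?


Formula: PV = FV / (1 + r)^n
Substituting: PV = $24,000.00 / (1 + 0.0295)^1
Discount factor: (1.0295)^1 = 1.0295
PV = $24,000.00 / 1.0295 = $23,312.29

$23,312.29


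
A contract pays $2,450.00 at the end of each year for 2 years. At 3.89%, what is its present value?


Formula: PV = PMT * (1 - (1+r)^(-n)) / r
Discount factor: (1 + 0.0389)^(-2) = 0.926515
Bracket: 1 - 0.926515 = 0.073485
PV = $2,450.00 * 0.073485 / 0.0389 = $4,628.23

$4,628.23


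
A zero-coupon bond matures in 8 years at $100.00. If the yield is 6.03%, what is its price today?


Formula: Price = FV / (1 + r)^n
Substituting: Price = $100.00 / (1 + 0.0603)^8
Discount factor: (1.0603)^8 = 1.59746
Price = $100.00 / 1.59746 = $62.60

$62.60


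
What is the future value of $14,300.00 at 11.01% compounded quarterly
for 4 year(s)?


Formula: FV = P * (1 + r/m)^(m*t)
Period rate: r/m = 0.1101 / 4 = 0.027525
Total periods: m*t = 4 * 4 = 16
Growth factor: (1 + 0.027525)^16 = 1.54411
FV = $14,300.00 * 1.54411 = $22,080.78

$22,080.78


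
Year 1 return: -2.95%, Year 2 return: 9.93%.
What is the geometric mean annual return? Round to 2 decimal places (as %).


Formula: Geometric mean = ((1+r1)*(1+r2))^(1/2) - 1
Product: (1 + -0.0295) * (1 + 0.0993) = 0.9705 * 1.0993 = 1.066871
Square root: 1.066871^0.5 = 1.032894
Geometric mean = 1.032894 - 1 = 0.032894
As percentage: 3.29%

3.29%


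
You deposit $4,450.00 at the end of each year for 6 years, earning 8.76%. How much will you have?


Formula: FV = PMT * ((1+r)^n - 1) / r
Growth factor: (1 + 0.0876)^6 = 1.655066
Numerator: 1.655066 - 1 = 0.655066
FV = $4,450.00 * 0.655066 / 0.0876 = $33,276.73

$33,276.73


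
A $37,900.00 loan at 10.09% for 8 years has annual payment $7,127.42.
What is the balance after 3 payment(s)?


Formula: Balance = PV*(1+r)^k - PMT*((1+r)^k - 1)/r
Growth: (1 + 0.1009)^3 = 1.33427
Accumulated factor: ((1+r)^k - 1)/r = 3.312881
Balance = $37,900.00 * 1.33427 - $7,127.42 * 3.312881
Balance = $26,956.53

$26,956.53


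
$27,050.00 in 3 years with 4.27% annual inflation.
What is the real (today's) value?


Formula: Real value = nominal / (1 + inflation)^years
Price level: (1 + 0.0427)^3 = 1.133648
Real value = $27,050.00 / 1.133648 = $23,861.03

$23,861.03


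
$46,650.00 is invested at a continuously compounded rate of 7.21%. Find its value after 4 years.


Formula: FV = P * e^(r*t)
Exponent: r*t = 0.0721 * 4 = 0.2884
e^(0.2884) = 1.334291
FV = $46,650.00 * 1.334291 = $62,244.67

$62,244.67


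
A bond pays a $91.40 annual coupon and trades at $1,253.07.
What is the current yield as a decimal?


Formula: Current yield = annual coupon / price
Substituting: CY = $91.40 / $1,253.07
CY = 0.072941

0.072941


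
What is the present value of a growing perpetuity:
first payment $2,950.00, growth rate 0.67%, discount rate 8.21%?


Formula: PV = C / (r - g)
Spread: r - g = 0.0821 - 0.0067 = 0.0754
Substituting: PV = $2,950.00 / 0.0754
PV = $39,124.67

$39,124.67


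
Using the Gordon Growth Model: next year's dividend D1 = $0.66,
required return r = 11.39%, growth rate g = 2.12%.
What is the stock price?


Formula: P = D1 / (r - g)
Spread: r - g = 0.1139 - 0.0212 = 0.0927
Substituting: P = $0.66 / 0.0927
P = $7.12

$7.12


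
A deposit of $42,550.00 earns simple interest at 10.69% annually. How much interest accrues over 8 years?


Formula: I = P * r * t
Substituting: I = $42,550.00 * 0.1069 * 8
Step: I = $42,550.00 * 0.8552
I = $36,388.76

$36,388.76


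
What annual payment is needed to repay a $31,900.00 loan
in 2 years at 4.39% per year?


Formula: PMT = PV * r / (1 - (1+r)^(-n))
Denominator: 1 - (1 + 0.0439)^(-2) = 0.082339
Numerator: $31,900.00 * 0.0439 = 1400.41
PMT = 1400.41 / 0.082339 = $17,007.83

$17,007.83


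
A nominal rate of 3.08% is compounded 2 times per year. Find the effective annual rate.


Formula: EAR = (1 + r/m)^m - 1
Period rate: r/m = 0.0308 / 2 = 0.0154
Compounding: (1 + 0.0154)^2 = 1.031037
EAR = 1.031037 - 1 = 0.031037

0.031037


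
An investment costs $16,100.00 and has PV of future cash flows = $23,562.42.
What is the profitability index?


Formula: PI = PV(cash flows) / initial investment
Substituting: PI = $23,562.42 / $16,100.00
PI = 1.4635

1.4635


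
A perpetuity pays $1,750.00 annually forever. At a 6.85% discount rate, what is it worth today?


Formula: PV = C / r
Substituting: PV = $1,750.00 / 0.0685
PV = $25,547.45

$25,547.45


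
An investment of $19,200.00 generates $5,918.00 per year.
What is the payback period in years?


Formula: Payback = investment / annual cash flow
Substituting: Payback = $19,200.00 / $5,918.00
Payback = 3.2443 years

3.2443 years


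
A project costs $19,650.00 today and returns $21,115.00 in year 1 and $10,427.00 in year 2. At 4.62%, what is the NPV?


Formula: NPV = C0 + C1/(1+r) + C2/(1+r)^2
Discount C1: $21,115.00 / (1 + 0.0462) = $20,182.57
Discount C2: $10,427.00 / (1 + 0.0462)^2 = $9,526.42
NPV = -$19,650.00 + $20,182.57 + $9,526.42 = $10,058.99

$10,058.99


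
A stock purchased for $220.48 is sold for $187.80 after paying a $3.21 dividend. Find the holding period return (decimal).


Formula: HPR = (P1 - P0 + D) / P0
Gain: $187.80 - $220.48 + $3.21 = -$29.47
HPR = -$29.47 / $220.48 = -0.1337

-0.1337


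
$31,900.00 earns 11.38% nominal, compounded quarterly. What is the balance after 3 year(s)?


Formula: FV = P * (1 + r/m)^(m*t)
Period rate: r/m = 0.1138 / 4 = 0.02845
Total periods: m*t = 4 * 3 = 12
Growth factor: (1 + 0.02845)^12 = 1.400226
FV = $31,900.00 * 1.400226 = $44,667.21

$44,667.21


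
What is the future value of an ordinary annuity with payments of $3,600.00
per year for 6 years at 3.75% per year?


Formula: FV = PMT * ((1+r)^n - 1) / r
Growth factor: (1 + 0.0375)^6 = 1.247179
Numerator: 1.247179 - 1 = 0.247179
FV = $3,600.00 * 0.247179 / 0.0375 = $23,729.14

$23,729.14


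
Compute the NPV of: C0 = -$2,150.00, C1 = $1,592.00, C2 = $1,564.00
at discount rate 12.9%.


Formula: NPV = C0 + C1/(1+r) + C2/(1+r)^2
Discount C1: $1,592.00 / (1 + 0.129) = $1,410.10
Discount C2: $1,564.00 / (1 + 0.129)^2 = $1,227.01
NPV = -$2,150.00 + $1,410.10 + $1,227.01 = $487.11

$487.11


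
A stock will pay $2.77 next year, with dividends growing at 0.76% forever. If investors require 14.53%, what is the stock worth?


Formula: P = D1 / (r - g)
Spread: r - g = 0.1453 - 0.0076 = 0.1377
Substituting: P = $2.77 / 0.1377
P = $20.12

$20.12


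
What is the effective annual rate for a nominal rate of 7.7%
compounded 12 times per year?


Formula: EAR = (1 + r/m)^m - 1
Period rate: r/m = 0.077 / 12 = 0.006417
Compounding: (1 + 0.006417)^12 = 1.079776
EAR = 1.079776 - 1 = 0.079776

0.079776


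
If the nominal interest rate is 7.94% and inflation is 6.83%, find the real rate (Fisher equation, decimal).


Formula: (1 + r_real) = (1 + r_nom) / (1 + inflation)
Substituting: (1 + r_real) = 1.0794 / 1.0683
(1 + r_real) = 1.01039
r_real = 1.01039 - 1 = 0.01039

0.01039


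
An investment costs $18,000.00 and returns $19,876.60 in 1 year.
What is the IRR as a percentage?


Formula: IRR = C1/C0 - 1
Substituting: IRR = $19,876.60 / $18,000.00 - 1
Ratio: 1.104256 - 1 = 0.104256
IRR = 10.4256%

10.4256%


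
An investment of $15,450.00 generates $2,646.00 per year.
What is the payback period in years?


Formula: Payback = investment / annual cash flow
Substituting: Payback = $15,450.00 / $2,646.00
Payback = 5.839 years

5.839 years


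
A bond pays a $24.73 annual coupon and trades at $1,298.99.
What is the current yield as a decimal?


Formula: Current yield = annual coupon / price
Substituting: CY = $24.73 / $1,298.99
CY = 0.019038

0.019038


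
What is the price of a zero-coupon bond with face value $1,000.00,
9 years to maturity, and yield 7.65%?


Formula: Price = FV / (1 + r)^n
Substituting: Price = $1,000.00 / (1 + 0.0765)^9
Discount factor: (1.0765)^9 = 1.94145
Price = $1,000.00 / 1.94145 = $515.08

$515.08


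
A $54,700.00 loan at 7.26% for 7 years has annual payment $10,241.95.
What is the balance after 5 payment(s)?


Formula: Balance = PV*(1+r)^k - PMT*((1+r)^k - 1)/r
Growth: (1 + 0.0726)^5 = 1.419675
Accumulated factor: ((1+r)^k - 1)/r = 5.780649
Balance = $54,700.00 * 1.419675 - $10,241.95 * 5.780649
Balance = $18,451.11

$18,451.11


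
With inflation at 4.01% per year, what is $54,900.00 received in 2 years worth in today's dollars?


Formula: Real value = nominal / (1 + inflation)^years
Price level: (1 + 0.0401)^2 = 1.081808
Real value = $54,900.00 / 1.081808 = $50,748.38

$50,748.38


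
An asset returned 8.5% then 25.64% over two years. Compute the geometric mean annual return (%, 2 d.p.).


Formula: Geometric mean = ((1+r1)*(1+r2))^(1/2) - 1
Product: (1 + 0.085) * (1 + 0.2564) = 1.085 * 1.2564 = 1.363194
Square root: 1.363194^0.5 = 1.167559
Geometric mean = 1.167559 - 1 = 0.167559
As percentage: 16.76%

16.76%


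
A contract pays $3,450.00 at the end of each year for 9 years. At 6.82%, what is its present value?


Formula: PV = PMT * (1 - (1+r)^(-n)) / r
Discount factor: (1 + 0.0682)^(-9) = 0.552239
Bracket: 1 - 0.552239 = 0.447761
PV = $3,450.00 * 0.447761 / 0.0682 = $22,650.68

$22,650.68


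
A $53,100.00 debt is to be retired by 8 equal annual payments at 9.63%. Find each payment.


Formula: PMT = PV * r / (1 - (1+r)^(-n))
Denominator: 1 - (1 + 0.0963)^(-8) = 0.520747
Numerator: $53,100.00 * 0.0963 = 5113.53
PMT = 5113.53 / 0.520747 = $9,819.60

$9,819.60


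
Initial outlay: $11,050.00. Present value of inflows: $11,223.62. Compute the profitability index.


Formula: PI = PV(cash flows) / initial investment
Substituting: PI = $11,223.62 / $11,050.00
PI = 1.0157

1.0157


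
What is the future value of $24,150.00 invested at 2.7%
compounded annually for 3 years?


Formula: FV = P * (1 + r)^n
Substituting: FV = $24,150.00 * (1 + 0.027)^3
Growth factor: (1.027)^3 = 1.083207
FV = $24,150.00 * 1.083207 = $26,159.44

$26,159.44


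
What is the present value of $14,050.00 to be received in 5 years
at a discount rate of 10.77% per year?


Formula: PV = FV / (1 + r)^n
Substituting: PV = $14,050.00 / (1 + 0.1077)^5
Discount factor: (1.1077)^5 = 1.667673
PV = $14,050.00 / 1.667673 = $8,424.92

$8,424.92


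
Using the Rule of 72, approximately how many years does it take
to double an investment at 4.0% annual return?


Formula: Years ≈ 72 / r
Substituting: Years ≈ 72 / 4.0
Years ≈ 18.0

18.0 years


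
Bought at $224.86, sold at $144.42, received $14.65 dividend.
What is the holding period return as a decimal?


Formula: HPR = (P1 - P0 + D) / P0
Gain: $144.42 - $224.86 + $14.65 = -$65.79
HPR = -$65.79 / $224.86 = -0.2926

-0.2926


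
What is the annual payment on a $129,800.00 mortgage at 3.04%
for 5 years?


Formula: PMT = PV * r / (1 - (1+r)^(-n))
Denominator: 1 - (1 + 0.0304)^(-5) = 0.139064
Numerator: $129,800.00 * 0.0304 = 3945.92
PMT = 3945.92 / 0.139064 = $28,374.80

$28,374.80


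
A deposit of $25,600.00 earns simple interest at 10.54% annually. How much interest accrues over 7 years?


Formula: I = P * r * t
Substituting: I = $25,600.00 * 0.1054 * 7
Step: I = $25,600.00 * 0.7378
I = $18,887.68

$18,887.68


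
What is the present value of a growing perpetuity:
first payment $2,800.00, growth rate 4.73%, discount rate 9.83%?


Formula: PV = C / (r - g)
Spread: r - g = 0.0983 - 0.0473 = 0.051
Substituting: PV = $2,800.00 / 0.051
PV = $54,901.96

$54,901.96


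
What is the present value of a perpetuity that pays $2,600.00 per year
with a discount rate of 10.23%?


Formula: PV = C / r
Substituting: PV = $2,600.00 / 0.1023
PV = $25,415.44

$25,415.44


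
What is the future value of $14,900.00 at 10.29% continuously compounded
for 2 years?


Formula: FV = P * e^(r*t)
Exponent: r*t = 0.1029 * 2 = 0.2058
e^(0.2058) = 1.228507
FV = $14,900.00 * 1.228507 = $18,304.76

$18,304.76
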